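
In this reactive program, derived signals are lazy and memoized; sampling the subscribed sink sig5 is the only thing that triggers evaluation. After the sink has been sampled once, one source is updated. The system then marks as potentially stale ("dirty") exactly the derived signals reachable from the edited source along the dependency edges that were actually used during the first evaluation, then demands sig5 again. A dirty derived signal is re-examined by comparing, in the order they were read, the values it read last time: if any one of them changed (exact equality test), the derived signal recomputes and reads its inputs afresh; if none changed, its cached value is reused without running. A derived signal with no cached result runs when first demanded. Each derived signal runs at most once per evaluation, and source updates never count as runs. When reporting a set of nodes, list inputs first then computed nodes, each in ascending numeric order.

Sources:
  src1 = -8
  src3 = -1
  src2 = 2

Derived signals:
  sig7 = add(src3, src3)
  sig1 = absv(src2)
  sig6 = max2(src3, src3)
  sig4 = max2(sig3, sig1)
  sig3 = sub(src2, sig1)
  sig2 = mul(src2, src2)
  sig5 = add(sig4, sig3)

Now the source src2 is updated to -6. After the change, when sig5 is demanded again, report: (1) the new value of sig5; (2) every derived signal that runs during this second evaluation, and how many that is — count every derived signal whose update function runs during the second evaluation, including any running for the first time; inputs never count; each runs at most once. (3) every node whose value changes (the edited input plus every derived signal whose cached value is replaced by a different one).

Demanding sig5 again yields -6.
4 derived signals run: sig1, sig3, sig4, sig5.
The nodes whose values change: src2, sig1, sig3, sig4, sig5.

First demand of the output computes:
  sig1 = absv(2) = 2
  sig3 = sub(2, 2) = 0
  sig4 = max2(0, 2) = 2
  sig5 = add(2, 0) = 2

After the edit, cleaning proceeds:
  sig1: a read changed (src2 2->-6) — executes, giving 6.
  sig3: a read changed (src2 2->-6; sig1 2->6) — executes, giving -12.
  sig4: a read changed (sig3 0->-12; sig1 2->6) — executes, giving 6.
  sig5: a read changed (sig4 2->6; sig3 0->-12) — executes, giving -6.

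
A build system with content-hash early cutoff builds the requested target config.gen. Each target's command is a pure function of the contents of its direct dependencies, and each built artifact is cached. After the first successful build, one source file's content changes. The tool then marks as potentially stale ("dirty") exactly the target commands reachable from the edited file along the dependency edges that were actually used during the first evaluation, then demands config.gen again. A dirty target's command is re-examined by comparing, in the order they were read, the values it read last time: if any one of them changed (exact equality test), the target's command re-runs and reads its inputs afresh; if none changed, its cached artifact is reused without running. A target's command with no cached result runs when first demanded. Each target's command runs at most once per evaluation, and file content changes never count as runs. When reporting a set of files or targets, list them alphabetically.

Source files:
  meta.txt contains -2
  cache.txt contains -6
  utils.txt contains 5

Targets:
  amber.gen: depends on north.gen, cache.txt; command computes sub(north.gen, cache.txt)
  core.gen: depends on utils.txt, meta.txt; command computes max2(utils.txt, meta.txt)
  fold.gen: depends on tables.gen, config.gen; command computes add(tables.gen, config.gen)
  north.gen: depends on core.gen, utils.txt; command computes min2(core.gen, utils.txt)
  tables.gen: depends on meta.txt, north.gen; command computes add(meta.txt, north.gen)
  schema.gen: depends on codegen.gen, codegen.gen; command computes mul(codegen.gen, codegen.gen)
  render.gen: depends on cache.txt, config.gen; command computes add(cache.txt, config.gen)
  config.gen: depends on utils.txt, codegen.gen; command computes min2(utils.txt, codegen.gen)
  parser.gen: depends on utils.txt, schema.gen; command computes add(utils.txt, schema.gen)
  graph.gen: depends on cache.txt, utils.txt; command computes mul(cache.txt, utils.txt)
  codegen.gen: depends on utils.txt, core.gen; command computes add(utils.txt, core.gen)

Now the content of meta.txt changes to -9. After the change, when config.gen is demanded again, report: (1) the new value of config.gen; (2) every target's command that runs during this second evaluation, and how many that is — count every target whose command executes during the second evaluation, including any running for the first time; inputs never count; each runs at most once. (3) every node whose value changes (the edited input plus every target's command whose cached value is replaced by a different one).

New value of config.gen: 5.
Target commands that run: core.gen — 1 in total.
Values that change: meta.txt.
Key observation: the change is absorbed at core.gen — it re-runs but produces the same value, and the output's value is unchanged.

First evaluation (everything demanded from the output):
  core.gen = max2(5, -2) = 5
  codegen.gen = add(5, 5) = 10
  config.gen = min2(5, 10) = 5

Propagation after the edit:
  core.gen: runs — meta.txt -2->-9; result 5 (same value as before).
  codegen.gen: checked — values it read are unchanged (utils.txt unchanged, core.gen unchanged); reused cached 10 without running.
  config.gen: checked — values it read are unchanged (utils.txt unchanged, codegen.gen unchanged); reused cached 5 without running.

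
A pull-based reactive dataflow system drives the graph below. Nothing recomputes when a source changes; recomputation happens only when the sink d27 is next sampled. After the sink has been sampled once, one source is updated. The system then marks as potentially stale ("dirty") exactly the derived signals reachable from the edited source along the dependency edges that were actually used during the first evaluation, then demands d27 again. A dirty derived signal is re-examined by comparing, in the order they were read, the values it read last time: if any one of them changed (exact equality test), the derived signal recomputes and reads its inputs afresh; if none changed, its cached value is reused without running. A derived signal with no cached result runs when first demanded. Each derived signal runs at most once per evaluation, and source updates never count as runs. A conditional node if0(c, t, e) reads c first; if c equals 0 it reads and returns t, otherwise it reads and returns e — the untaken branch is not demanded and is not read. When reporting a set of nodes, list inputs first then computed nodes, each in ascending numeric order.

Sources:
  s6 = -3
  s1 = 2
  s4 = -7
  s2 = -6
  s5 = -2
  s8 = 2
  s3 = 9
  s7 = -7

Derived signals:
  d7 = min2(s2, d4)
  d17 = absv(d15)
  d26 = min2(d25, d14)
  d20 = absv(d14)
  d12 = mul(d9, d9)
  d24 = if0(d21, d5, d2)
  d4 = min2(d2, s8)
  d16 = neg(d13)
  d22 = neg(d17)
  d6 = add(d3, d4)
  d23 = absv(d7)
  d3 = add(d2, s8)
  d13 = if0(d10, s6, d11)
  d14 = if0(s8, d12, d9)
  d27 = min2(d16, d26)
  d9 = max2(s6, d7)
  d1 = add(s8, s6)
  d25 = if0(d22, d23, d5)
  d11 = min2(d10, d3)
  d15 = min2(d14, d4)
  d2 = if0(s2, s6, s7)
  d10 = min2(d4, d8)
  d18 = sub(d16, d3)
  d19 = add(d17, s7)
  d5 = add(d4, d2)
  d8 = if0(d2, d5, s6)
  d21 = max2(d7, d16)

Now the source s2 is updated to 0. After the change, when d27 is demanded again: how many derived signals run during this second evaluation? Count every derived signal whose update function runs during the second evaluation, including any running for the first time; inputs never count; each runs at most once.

Derived signals that run: d2, d3, d4, d5, d7, d8, d9, d10, d11, d13, d15, d16, d17, d22, d25, d26, d27 — 17 in total.
Key observation: the cutoff stops propagation at d14 — its inputs' values are unchanged, so it reuses its cache.

First evaluation (everything demanded from the output):
  d2 = if0(s2=-6 -> else branch s7) = -7
  d3 = add(-7, 2) = -5
  d4 = min2(-7, 2) = -7
  d5 = add(-7, -7) = -14
  d7 = min2(-6, -7) = -7
  d8 = if0(d2=-7 -> else branch s6) = -3
  d9 = max2(-3, -7) = -3
  d10 = min2(-7, -3) = -7
  d11 = min2(-7, -5) = -7
  d13 = if0(d10=-7 -> else branch d11) = -7
  d14 = if0(s8=2 -> else branch d9) = -3
  d15 = min2(-3, -7) = -7
  d16 = neg(-7) = 7
  d17 = absv(-7) = 7
  d22 = neg(7) = -7
  d25 = if0(d22=-7 -> else branch d5) = -14
  d26 = min2(-14, -3) = -14
  d27 = min2(7, -14) = -14

Propagation after the edit:
  d2: runs — s2 -6->0; result -3.
  d3: runs — d2 -7->-3; result -1.
  d4: runs — d2 -7->-3; result -3.
  d5: runs — d4 -7->-3; d2 -7->-3; result -6.
  d7: runs — s2 -6->0; d4 -7->-3; result -3.
  d8: runs — d2 -7->-3; result -3 (same value as before).
  d9: runs — d7 -7->-3; result -3 (same value as before).
  d10: runs — d4 -7->-3; result -3.
  d11: runs — d10 -7->-3; d3 -5->-1; result -3.
  d13: runs — d10 -7->-3; d11 -7->-3; result -3.
  d14: checked — values it read are unchanged (s8 unchanged, d9 unchanged); reused cached -3 without running.
  d15: runs — d4 -7->-3; result -3.
  d16: runs — d13 -7->-3; result 3.
  d17: runs — d15 -7->-3; result 3.
  d22: runs — d17 7->3; result -3.
  d25: runs — d22 -7->-3; d5 -14->-6; result -6.
  d26: runs — d25 -14->-6; result -6.
  d27: runs — d16 7->3; d26 -14->-6; result -6.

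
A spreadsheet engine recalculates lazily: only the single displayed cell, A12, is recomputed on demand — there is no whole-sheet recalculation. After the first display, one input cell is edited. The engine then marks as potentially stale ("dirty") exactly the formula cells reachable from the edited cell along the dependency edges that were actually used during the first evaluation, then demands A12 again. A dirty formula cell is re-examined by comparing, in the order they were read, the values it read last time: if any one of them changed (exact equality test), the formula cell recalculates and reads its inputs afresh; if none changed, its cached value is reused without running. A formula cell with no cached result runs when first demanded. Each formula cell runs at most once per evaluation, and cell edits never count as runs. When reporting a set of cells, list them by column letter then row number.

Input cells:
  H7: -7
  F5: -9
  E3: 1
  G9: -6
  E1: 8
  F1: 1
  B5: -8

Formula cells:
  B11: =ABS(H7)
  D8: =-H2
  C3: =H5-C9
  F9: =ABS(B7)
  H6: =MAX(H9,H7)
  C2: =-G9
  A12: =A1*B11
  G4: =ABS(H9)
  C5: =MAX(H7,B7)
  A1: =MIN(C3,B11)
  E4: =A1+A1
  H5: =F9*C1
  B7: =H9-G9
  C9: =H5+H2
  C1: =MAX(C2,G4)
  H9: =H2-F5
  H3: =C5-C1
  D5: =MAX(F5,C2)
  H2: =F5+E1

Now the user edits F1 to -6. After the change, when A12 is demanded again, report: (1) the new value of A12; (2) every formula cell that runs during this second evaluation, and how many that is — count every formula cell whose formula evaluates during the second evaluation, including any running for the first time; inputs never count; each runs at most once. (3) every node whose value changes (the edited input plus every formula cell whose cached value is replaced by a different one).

New value of A12: 7.
Formula cells that run: none — 0 in total.
Values that change: F1.
Key observation: F1 is never demanded by the output, so the edit triggers no recomputation at all.

First evaluation (everything demanded from the output):
  B11 = ABS(-7) = 7
  C2 = -(-6) = 6
  H2 = -9 + 8 = -1
  H9 = -1 - -9 = 8
  B7 = 8 - -6 = 14
  F9 = ABS(14) = 14
  G4 = ABS(8) = 8
  C1 = MAX(6, 8) = 8
  H5 = 14 * 8 = 112
  C9 = 112 + -1 = 111
  C3 = 112 - 111 = 1
  A1 = MIN(1, 7) = 1
  A12 = 1 * 7 = 7

Propagation after the edit:
  F1 feeds no computation that the output demands — nothing is marked dirty and nothing runs.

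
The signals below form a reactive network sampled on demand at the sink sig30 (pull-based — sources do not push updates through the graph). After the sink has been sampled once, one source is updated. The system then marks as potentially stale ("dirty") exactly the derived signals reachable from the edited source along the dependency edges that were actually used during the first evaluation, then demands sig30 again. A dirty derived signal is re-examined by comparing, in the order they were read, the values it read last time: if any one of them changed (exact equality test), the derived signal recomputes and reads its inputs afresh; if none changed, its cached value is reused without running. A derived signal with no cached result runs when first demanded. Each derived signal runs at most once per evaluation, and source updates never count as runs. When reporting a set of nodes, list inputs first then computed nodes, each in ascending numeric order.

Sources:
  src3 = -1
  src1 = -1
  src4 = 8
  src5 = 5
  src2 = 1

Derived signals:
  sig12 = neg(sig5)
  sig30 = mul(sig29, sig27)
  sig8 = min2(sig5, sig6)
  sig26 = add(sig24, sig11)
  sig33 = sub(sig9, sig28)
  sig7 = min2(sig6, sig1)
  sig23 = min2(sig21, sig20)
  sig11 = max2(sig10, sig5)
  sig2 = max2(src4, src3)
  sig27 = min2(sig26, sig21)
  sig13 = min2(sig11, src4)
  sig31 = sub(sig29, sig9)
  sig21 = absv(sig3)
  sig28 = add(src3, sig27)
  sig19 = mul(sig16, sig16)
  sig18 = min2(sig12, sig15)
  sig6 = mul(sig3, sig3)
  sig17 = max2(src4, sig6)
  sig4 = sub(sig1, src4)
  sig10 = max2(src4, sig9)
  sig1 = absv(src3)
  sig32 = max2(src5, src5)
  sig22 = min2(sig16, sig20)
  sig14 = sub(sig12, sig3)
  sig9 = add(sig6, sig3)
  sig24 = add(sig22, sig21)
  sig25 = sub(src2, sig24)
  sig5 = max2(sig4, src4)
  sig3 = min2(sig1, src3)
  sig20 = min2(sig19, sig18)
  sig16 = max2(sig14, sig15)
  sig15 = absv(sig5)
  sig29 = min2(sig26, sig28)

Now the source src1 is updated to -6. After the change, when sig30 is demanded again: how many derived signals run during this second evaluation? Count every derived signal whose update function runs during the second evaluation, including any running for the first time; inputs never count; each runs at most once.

Initial pass — values computed on the first demand:
  sig1 = absv(-1) = 1
  sig3 = min2(1, -1) = -1
  sig4 = sub(1, 8) = -7
  sig5 = max2(-7, 8) = 8
  sig6 = mul(-1, -1) = 1
  sig9 = add(1, -1) = 0
  sig10 = max2(8, 0) = 8
  sig11 = max2(8, 8) = 8
  sig12 = neg(8) = -8
  sig14 = sub(-8, -1) = -7
  sig15 = absv(8) = 8
  sig16 = max2(-7, 8) = 8
  sig18 = min2(-8, 8) = -8
  sig19 = mul(8, 8) = 64
  sig20 = min2(64, -8) = -8
  sig21 = absv(-1) = 1
  sig22 = min2(8, -8) = -8
  sig24 = add(-8, 1) = -7
  sig26 = add(-7, 8) = 1
  sig27 = min2(1, 1) = 1
  sig28 = add(-1, 1) = 0
  sig29 = min2(1, 0) = 0
  sig30 = mul(0, 1) = 0

Second demand — change propagation:
  no demanded computation ever read src1, so the edit dirties nothing and nothing runs.

The important point: nothing the output needs ever reads src1, so the edit is invisible to it.

Run set: none (0 run).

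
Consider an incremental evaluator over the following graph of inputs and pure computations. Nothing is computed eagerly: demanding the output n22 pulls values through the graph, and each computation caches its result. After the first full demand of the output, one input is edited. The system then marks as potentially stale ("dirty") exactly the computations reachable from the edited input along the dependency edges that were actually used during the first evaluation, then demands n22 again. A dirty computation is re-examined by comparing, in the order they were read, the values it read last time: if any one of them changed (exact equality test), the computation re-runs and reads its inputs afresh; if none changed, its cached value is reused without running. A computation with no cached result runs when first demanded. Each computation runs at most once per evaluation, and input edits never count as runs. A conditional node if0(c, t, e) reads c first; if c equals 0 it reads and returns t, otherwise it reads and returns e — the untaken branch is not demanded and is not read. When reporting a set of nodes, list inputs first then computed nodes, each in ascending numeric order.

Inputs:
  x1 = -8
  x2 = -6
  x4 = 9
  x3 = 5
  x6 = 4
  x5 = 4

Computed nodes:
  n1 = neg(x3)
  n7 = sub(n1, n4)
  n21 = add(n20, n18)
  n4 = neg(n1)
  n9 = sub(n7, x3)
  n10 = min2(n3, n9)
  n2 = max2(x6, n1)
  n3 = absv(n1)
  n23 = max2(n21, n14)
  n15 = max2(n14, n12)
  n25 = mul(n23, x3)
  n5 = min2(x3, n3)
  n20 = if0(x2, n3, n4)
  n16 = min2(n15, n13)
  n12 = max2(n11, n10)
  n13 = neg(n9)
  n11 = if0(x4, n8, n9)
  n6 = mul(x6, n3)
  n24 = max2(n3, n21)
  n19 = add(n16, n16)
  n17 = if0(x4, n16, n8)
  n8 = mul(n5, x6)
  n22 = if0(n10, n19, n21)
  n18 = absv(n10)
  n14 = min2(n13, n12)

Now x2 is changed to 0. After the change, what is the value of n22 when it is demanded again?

Initial pass — values computed on the first demand:
  n1 = neg(5) = -5
  n3 = absv(-5) = 5
  n4 = neg(-5) = 5
  n7 = sub(-5, 5) = -10
  n9 = sub(-10, 5) = -15
  n10 = min2(5, -15) = -15
  n18 = absv(-15) = 15
  n20 = if0(x2=-6 -> else branch n4) = 5
  n21 = add(5, 15) = 20
  n22 = if0(n10=-15 -> else branch n21) = 20

Second demand — change propagation:
  n20: re-runs because x2 -6->0; new result 5 (unchanged).
  n21: re-examined; everything it read last time is the same (n20 unchanged, n18 unchanged) — cache 20 kept, no run.
  n22: re-examined; everything it read last time is the same (n10 unchanged, n21 unchanged) — cache 20 kept, no run.

The important point: n20 recomputes to an identical value, and the output ends up unchanged.

n22 now evaluates to 20.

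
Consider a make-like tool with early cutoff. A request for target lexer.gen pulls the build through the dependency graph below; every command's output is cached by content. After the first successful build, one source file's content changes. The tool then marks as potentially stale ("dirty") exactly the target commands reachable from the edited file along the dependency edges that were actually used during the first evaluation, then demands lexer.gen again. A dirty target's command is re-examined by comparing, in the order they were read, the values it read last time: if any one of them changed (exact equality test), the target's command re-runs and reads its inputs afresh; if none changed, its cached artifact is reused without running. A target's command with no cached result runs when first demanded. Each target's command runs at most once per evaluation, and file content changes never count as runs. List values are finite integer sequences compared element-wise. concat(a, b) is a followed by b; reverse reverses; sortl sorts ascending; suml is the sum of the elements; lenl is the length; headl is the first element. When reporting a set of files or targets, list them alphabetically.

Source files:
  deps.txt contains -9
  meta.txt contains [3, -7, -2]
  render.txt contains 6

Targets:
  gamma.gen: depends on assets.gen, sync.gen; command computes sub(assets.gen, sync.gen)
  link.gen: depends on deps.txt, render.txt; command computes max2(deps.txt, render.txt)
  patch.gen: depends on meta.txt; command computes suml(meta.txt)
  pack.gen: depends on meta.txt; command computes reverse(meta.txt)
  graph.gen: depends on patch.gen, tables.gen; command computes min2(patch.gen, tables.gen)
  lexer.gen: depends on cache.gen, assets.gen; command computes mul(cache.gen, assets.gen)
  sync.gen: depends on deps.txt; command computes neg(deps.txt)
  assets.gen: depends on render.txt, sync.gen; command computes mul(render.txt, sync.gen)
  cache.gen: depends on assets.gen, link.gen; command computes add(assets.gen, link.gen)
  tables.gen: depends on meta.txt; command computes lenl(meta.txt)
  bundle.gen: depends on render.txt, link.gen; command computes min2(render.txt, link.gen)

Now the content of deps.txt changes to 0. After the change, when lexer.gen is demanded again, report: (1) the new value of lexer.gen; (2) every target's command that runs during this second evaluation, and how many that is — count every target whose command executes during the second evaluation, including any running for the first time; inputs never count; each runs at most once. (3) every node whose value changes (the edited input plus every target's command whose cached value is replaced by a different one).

First demand of the output computes:
  link.gen = max2(-9, 6) = 6
  sync.gen = neg(-9) = 9
  assets.gen = mul(6, 9) = 54
  cache.gen = add(54, 6) = 60
  lexer.gen = mul(60, 54) = 3240

After the edit, cleaning proceeds:
  link.gen: a read changed (deps.txt -9->0) — executes, giving 6 — identical to its old value.
  sync.gen: a read changed (deps.txt -9->0) — executes, giving 0.
  assets.gen: a read changed (sync.gen 9->0) — executes, giving 0.
  cache.gen: a read changed (assets.gen 54->0) — executes, giving 6.
  lexer.gen: a read changed (cache.gen 60->6; assets.gen 54->0) — executes, giving 0.

Demanding lexer.gen again yields 0.
5 target commands run: assets.gen, cache.gen, lexer.gen, link.gen, sync.gen.
The nodes whose values change: assets.gen, cache.gen, deps.txt, lexer.gen, sync.gen.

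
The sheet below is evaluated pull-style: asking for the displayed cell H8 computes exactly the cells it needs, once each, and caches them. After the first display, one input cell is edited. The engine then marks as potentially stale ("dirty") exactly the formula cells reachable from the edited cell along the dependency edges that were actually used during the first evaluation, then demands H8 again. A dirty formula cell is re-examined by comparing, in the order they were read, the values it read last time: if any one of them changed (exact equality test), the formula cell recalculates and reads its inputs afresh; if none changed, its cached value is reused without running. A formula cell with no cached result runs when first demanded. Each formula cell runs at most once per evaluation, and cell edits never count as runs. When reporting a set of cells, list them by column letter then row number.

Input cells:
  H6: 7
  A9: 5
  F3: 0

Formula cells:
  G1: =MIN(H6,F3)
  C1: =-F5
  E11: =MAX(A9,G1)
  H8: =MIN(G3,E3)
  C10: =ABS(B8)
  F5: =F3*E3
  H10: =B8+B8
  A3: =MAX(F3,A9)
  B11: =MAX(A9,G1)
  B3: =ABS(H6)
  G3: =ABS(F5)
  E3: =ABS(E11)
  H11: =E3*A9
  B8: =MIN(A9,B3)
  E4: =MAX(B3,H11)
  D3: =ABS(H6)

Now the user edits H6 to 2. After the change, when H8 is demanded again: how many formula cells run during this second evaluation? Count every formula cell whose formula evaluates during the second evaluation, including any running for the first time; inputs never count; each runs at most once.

1 formula cells run: G1.
Note the absorption at G1: it re-runs yet its value is the same, leaving the output's value untouched.

First demand of the output computes:
  G1 = MIN(7, 0) = 0
  E11 = MAX(5, 0) = 5
  E3 = ABS(5) = 5
  F5 = 0 * 5 = 0
  G3 = ABS(0) = 0
  H8 = MIN(0, 5) = 0

After the edit, cleaning proceeds:
  G1: a read changed (H6 7->2) — executes, giving 0 — identical to its old value.
  E11: dirty, but its reads are unchanged (A9 unchanged, G1 unchanged); cached 5 stands.
  E3: dirty, but its reads are unchanged (E11 unchanged); cached 5 stands.
  F5: dirty, but its reads are unchanged (F3 unchanged, E3 unchanged); cached 0 stands.
  G3: dirty, but its reads are unchanged (F5 unchanged); cached 0 stands.
  H8: dirty, but its reads are unchanged (G3 unchanged, E3 unchanged); cached 0 stands.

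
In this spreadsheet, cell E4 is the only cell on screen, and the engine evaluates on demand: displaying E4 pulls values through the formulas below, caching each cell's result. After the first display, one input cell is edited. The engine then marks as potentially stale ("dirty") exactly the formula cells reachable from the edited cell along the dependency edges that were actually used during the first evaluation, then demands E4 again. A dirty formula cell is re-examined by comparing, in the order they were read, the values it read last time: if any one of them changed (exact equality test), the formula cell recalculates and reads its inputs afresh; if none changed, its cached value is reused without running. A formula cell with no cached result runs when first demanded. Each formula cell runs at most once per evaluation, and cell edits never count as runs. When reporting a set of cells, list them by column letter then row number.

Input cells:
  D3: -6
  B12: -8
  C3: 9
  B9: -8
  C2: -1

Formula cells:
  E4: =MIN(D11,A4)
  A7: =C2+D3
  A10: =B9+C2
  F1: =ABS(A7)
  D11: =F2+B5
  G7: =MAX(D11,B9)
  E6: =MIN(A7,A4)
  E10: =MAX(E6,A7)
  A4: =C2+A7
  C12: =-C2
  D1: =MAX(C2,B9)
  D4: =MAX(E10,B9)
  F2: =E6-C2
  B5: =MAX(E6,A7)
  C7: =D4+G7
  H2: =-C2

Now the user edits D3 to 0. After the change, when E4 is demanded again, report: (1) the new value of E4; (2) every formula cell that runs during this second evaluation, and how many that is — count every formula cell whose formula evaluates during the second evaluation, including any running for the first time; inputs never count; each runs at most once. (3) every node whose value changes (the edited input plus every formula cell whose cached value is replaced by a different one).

E4 now evaluates to -2.
Run set: A4, A7, B5, D11, E4, E6, F2 (7 run).
Changed values: A4, A7, B5, D3, D11, E4, E6, F2.

Initial pass — values computed on the first demand:
  A7 = -1 + -6 = -7
  A4 = -1 + -7 = -8
  E6 = MIN(-7, -8) = -8
  B5 = MAX(-8, -7) = -7
  F2 = -8 - -1 = -7
  D11 = -7 + -7 = -14
  E4 = MIN(-14, -8) = -14

Second demand — change propagation:
  A7: re-runs because D3 -6->0; new result -1.
  A4: re-runs because A7 -7->-1; new result -2.
  E6: re-runs because A7 -7->-1; A4 -8->-2; new result -2.
  B5: re-runs because E6 -8->-2; A7 -7->-1; new result -1.
  F2: re-runs because E6 -8->-2; new result -1.
  D11: re-runs because F2 -7->-1; B5 -7->-1; new result -2.
  E4: re-runs because D11 -14->-2; A4 -8->-2; new result -2.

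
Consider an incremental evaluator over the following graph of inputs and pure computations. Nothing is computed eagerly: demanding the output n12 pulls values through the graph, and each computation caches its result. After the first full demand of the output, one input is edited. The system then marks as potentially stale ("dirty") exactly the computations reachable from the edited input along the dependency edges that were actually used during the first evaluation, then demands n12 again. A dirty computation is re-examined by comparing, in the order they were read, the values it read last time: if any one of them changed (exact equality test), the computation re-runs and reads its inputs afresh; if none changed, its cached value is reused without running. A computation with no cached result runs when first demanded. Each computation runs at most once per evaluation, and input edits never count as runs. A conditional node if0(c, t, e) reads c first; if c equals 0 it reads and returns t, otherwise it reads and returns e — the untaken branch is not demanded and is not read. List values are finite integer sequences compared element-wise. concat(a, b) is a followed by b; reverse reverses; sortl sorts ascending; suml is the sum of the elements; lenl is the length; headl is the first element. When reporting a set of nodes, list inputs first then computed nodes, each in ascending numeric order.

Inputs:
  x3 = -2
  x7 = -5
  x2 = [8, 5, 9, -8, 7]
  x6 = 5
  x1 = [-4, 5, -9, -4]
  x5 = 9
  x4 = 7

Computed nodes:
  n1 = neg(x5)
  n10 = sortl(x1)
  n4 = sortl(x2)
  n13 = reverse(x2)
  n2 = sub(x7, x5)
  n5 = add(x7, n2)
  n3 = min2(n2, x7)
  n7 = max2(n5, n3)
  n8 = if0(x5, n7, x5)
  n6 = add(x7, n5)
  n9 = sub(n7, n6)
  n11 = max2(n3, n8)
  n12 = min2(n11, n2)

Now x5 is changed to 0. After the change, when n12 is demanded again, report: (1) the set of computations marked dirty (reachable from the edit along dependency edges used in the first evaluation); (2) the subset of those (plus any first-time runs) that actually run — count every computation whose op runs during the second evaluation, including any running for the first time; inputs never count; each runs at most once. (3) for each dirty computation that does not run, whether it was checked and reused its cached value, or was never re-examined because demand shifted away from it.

Dirty set: n2, n3, n8, n11, n12.
Run set: n2, n3, n5, n7, n8, n11, n12 (7 run).
All dirty computations ended up running.
The important point: the flipped condition pulls in fresh nodes; n5, n7 run for the first time.

Initial pass — values computed on the first demand:
  n2 = sub(-5, 9) = -14
  n3 = min2(-14, -5) = -14
  n8 = if0(x5=9 -> else branch x5) = 9
  n11 = max2(-14, 9) = 9
  n12 = min2(9, -14) = -14

Second demand — change propagation:
  n2: re-runs because x5 9->0; new result -5.
  n3: re-runs because n2 -14->-5; new result -5.
  n5: newly demanded (no cache) — executes and yields -10.
  n7: newly demanded (no cache) — executes and yields -5.
  n8: re-runs because x5 9->0; x5 9->0; new result -5.
  n11: re-runs because n3 -14->-5; n8 9->-5; new result -5.
  n12: re-runs because n11 9->-5; n2 -14->-5; new result -5.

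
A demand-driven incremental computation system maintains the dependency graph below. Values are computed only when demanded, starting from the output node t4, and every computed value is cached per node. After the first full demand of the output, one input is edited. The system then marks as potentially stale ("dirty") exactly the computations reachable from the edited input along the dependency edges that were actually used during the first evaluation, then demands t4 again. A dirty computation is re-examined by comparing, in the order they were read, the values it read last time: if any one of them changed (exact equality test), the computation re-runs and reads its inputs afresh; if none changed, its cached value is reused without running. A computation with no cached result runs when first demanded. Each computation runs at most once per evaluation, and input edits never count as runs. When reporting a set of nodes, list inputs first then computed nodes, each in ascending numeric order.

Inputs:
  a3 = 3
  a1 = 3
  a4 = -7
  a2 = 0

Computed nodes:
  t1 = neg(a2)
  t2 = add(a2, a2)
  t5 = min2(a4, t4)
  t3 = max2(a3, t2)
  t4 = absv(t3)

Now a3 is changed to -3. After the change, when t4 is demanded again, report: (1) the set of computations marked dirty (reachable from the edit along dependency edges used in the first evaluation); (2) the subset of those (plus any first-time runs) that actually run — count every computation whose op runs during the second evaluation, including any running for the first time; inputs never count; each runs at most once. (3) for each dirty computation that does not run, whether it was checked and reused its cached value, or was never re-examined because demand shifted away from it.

Marked dirty: t3, t4.
Computations that run: t3, t4 — 2 in total.
Every dirty computation ran.

First evaluation (everything demanded from the output):
  t2 = add(0, 0) = 0
  t3 = max2(3, 0) = 3
  t4 = absv(3) = 3

Propagation after the edit:
  t3: runs — a3 3->-3; result 0.
  t4: runs — t3 3->0; result 0.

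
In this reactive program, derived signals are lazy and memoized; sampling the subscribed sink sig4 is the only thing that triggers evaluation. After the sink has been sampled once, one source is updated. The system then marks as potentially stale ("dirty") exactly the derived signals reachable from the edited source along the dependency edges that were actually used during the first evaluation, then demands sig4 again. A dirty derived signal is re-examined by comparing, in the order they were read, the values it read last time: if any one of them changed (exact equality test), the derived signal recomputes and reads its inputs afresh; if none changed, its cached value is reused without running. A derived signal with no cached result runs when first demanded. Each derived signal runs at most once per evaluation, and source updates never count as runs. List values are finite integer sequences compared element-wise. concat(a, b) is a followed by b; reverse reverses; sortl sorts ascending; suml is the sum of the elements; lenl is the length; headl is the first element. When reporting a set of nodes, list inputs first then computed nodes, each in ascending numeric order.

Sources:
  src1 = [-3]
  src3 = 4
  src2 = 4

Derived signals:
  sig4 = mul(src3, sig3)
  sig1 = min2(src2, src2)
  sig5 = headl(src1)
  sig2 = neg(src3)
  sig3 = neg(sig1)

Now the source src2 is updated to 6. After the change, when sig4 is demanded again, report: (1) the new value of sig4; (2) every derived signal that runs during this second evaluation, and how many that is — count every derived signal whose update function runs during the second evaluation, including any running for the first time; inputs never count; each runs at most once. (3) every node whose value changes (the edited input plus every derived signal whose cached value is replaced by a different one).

First demand of the output computes:
  sig1 = min2(4, 4) = 4
  sig3 = neg(4) = -4
  sig4 = mul(4, -4) = -16

After the edit, cleaning proceeds:
  sig1: a read changed (src2 4->6; src2 4->6) — executes, giving 6.
  sig3: a read changed (sig1 4->6) — executes, giving -6.
  sig4: a read changed (sig3 -4->-6) — executes, giving -24.

Demanding sig4 again yields -24.
3 derived signals run: sig1, sig3, sig4.
The nodes whose values change: src2, sig1, sig3, sig4.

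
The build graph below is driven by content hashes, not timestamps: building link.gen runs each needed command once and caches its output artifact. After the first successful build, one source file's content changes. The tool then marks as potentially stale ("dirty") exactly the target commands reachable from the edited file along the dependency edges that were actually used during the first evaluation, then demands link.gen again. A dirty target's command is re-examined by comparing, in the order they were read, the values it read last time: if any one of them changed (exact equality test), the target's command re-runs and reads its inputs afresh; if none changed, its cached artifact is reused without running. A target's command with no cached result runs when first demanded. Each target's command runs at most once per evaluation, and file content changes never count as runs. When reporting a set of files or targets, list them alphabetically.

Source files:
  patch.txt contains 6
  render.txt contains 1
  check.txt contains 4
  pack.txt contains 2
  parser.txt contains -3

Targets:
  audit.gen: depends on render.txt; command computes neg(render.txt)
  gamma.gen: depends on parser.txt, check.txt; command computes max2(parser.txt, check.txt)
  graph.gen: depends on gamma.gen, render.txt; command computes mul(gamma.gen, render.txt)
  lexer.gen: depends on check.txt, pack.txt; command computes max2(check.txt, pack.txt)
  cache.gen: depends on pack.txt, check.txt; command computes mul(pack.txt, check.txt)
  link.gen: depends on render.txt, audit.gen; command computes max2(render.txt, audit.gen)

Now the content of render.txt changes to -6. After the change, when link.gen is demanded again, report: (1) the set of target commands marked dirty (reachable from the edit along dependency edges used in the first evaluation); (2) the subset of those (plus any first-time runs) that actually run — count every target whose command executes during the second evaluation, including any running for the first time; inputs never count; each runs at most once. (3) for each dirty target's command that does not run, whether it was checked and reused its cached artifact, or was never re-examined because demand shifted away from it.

Initial pass — values computed on the first demand:
  audit.gen = neg(1) = -1
  link.gen = max2(1, -1) = 1

Second demand — change propagation:
  audit.gen: re-runs because render.txt 1->-6; new result 6.
  link.gen: re-runs because render.txt 1->-6; audit.gen -1->6; new result 6.

Dirty set: audit.gen, link.gen.
Run set: audit.gen, link.gen (2 run).
All dirty target commands ended up running.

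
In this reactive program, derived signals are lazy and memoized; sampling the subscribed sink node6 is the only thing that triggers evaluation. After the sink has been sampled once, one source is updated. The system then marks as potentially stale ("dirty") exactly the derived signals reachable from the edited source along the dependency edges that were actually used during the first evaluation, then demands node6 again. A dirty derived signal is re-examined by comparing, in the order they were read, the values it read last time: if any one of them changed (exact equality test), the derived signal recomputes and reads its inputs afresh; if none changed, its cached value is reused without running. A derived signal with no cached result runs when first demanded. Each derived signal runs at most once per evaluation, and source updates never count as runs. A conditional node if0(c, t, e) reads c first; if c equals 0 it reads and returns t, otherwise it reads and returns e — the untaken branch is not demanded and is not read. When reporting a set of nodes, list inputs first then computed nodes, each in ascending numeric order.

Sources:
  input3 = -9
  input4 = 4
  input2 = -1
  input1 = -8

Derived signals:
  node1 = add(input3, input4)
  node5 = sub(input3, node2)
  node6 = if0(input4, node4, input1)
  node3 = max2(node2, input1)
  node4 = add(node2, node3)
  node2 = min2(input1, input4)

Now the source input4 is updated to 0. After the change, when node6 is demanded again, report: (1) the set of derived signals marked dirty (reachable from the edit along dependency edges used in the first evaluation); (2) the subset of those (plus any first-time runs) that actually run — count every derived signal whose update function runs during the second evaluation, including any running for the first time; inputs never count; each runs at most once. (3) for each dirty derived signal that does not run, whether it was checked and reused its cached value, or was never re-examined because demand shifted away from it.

The edit dirties: node6.
4 derived signals run: node2, node3, node4, node6.
No dirty derived signal escaped a run.
Note the branch switch — node2, node3, node4 had no cache and run now for the first time.

First demand of the output computes:
  node6 = if0(input4=4 -> else branch input1) = -8

After the edit, cleaning proceeds:
  node2: had never run; runs now, result -8.
  node3: had never run; runs now, result -8.
  node4: had never run; runs now, result -16.
  node6: a read changed (input4 4->0) — executes, giving -16.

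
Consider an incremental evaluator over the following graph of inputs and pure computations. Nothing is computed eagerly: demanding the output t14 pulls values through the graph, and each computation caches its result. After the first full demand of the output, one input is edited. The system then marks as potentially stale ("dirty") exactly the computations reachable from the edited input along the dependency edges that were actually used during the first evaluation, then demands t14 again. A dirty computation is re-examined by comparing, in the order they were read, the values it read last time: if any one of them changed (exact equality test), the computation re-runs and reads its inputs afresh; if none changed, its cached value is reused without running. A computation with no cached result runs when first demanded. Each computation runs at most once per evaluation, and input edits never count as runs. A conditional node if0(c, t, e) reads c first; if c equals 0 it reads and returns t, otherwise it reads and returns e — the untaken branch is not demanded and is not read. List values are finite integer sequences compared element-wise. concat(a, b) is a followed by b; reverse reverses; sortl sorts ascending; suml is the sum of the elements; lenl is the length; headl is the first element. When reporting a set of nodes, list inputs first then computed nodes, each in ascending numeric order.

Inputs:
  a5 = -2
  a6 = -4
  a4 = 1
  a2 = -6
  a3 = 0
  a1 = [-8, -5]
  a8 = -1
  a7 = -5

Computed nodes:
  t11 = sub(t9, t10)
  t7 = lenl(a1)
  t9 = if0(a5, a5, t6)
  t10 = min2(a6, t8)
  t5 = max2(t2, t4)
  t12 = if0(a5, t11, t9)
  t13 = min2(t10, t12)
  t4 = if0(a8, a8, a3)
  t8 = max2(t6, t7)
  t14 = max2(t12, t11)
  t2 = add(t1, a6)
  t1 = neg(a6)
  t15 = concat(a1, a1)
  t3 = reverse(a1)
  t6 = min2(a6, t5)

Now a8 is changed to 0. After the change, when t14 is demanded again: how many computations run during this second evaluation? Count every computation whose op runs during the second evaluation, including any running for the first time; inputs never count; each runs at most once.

Run set: t4 (1 run).
The important point: t4 recomputes to an identical value, and the output ends up unchanged.

Initial pass — values computed on the first demand:
  t1 = neg(-4) = 4
  t2 = add(4, -4) = 0
  t4 = if0(a8=-1 -> else branch a3) = 0
  t5 = max2(0, 0) = 0
  t6 = min2(-4, 0) = -4
  t7 = lenl([-8, -5]) = 2
  t8 = max2(-4, 2) = 2
  t9 = if0(a5=-2 -> else branch t6) = -4
  t10 = min2(-4, 2) = -4
  t11 = sub(-4, -4) = 0
  t12 = if0(a5=-2 -> else branch t9) = -4
  t14 = max2(-4, 0) = 0

Second demand — change propagation:
  t4: re-runs because a8 -1->0; new result 0 (unchanged).
  t5: re-examined; everything it read last time is the same (t2 unchanged, t4 unchanged) — cache 0 kept, no run.
  t6: re-examined; everything it read last time is the same (a6 unchanged, t5 unchanged) — cache -4 kept, no run.
  t8: re-examined; everything it read last time is the same (t6 unchanged, t7 unchanged) — cache 2 kept, no run.
  t9: re-examined; everything it read last time is the same (a5 unchanged, t6 unchanged) — cache -4 kept, no run.
  t10: re-examined; everything it read last time is the same (a6 unchanged, t8 unchanged) — cache -4 kept, no run.
  t11: re-examined; everything it read last time is the same (t9 unchanged, t10 unchanged) — cache 0 kept, no run.
  t12: re-examined; everything it read last time is the same (a5 unchanged, t9 unchanged) — cache -4 kept, no run.
  t14: re-examined; everything it read last time is the same (t12 unchanged, t11 unchanged) — cache 0 kept, no run.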